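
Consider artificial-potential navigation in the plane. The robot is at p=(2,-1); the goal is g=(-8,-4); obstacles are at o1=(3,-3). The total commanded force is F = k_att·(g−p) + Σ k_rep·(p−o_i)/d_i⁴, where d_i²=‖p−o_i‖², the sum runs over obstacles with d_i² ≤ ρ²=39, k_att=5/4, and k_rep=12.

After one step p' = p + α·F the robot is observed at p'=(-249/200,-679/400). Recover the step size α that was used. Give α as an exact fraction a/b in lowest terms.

α = 1/4

F_att = 5/4·(g−p) = 5/4·(-10,-3) = (-12.5000,-3.7500)
o1: d²=5 ≤ ρ²=39; F_rep = 12·(-1,2)/5² = (-0.4800,0.9600)
F = F_att + ΣF_rep = (-12.9800,-2.7900)
Δp = p'−p = (-3.2450,-0.6975); α = Δx/Fx = (-649/200) / (-649/50) = 1/4
check: Δy/Fy = (-279/400) / (-279/100) = 1/4 ✓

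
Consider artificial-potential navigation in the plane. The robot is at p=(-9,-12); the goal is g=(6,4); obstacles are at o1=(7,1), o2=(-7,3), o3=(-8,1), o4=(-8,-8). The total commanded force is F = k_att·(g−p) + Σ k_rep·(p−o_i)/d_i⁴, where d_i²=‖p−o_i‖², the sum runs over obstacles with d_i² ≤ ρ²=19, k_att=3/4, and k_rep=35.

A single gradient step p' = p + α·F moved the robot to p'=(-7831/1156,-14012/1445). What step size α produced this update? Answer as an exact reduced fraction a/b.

F_att = 3/4·(g−p) = 3/4·(15,16) = (11.2500,12.0000)
o1: d²=425 > ρ²=19 → inactive
o2: d²=229 > ρ²=19 → inactive
o3: d²=170 > ρ²=19 → inactive
o4: d²=17 ≤ ρ²=19; F_rep = 35·(-1,-4)/17² = (-0.1211,-0.4844)
F = F_att + ΣF_rep = (11.1289,11.5156)
Δp = p'−p = (2.2258,2.3031); α = Δx/Fx = (2573/1156) / (12865/1156) = 1/5
check: Δy/Fy = (3328/1445) / (3328/289) = 1/5 ✓

α = 1/5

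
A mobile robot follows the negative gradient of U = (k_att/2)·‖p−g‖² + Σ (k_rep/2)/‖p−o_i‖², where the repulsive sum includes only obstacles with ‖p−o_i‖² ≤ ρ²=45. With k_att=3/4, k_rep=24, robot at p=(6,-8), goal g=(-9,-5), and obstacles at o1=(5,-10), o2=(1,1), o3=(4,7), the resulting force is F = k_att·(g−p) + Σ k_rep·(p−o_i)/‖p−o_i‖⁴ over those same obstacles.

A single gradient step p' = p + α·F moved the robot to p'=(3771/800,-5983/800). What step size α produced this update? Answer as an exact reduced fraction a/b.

F_att = 3/4·(g−p) = 3/4·(-15,3) = (-11.2500,2.2500)
o1: d²=5 ≤ ρ²=45; F_rep = 24·(1,2)/5² = (0.9600,1.9200)
o2: d²=106 > ρ²=45 → inactive
o3: d²=229 > ρ²=45 → inactive
F = F_att + ΣF_rep = (-10.2900,4.1700)
Δp = p'−p = (-1.2862,0.5212); α = Δx/Fx = (-1029/800) / (-1029/100) = 1/8
check: Δy/Fy = (417/800) / (417/100) = 1/8 ✓

α = 1/8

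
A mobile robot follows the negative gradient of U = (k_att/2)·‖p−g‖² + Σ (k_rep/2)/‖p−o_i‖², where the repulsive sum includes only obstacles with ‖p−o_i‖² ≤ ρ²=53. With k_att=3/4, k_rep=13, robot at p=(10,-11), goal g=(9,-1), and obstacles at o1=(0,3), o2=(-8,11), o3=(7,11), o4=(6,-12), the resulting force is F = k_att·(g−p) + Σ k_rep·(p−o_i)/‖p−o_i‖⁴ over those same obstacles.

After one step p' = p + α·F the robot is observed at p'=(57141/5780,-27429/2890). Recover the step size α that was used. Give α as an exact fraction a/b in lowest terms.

F_att = 3/4·(g−p) = 3/4·(-1,10) = (-0.7500,7.5000)
o1: d²=296 > ρ²=53 → inactive
o2: d²=808 > ρ²=53 → inactive
o3: d²=493 > ρ²=53 → inactive
o4: d²=17 ≤ ρ²=53; F_rep = 13·(4,1)/17² = (0.1799,0.0450)
F = F_att + ΣF_rep = (-0.5701,7.5450)
Δp = p'−p = (-0.1140,1.5090); α = Δx/Fx = (-659/5780) / (-659/1156) = 1/5
check: Δy/Fy = (4361/2890) / (4361/578) = 1/5 ✓

α = 1/5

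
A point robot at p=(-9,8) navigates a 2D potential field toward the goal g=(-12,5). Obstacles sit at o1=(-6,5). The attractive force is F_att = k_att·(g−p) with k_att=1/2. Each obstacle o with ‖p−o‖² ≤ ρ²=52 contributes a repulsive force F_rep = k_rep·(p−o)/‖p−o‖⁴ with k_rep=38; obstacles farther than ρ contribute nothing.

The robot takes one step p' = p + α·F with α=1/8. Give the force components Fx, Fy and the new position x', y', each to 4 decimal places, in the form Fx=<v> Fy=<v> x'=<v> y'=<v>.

F_att = 1/2·(g−p) = 1/2·(-3,-3) = (-1.5000,-1.5000)
o1: d²=18 ≤ ρ²=52; F_rep = 38·(-3,3)/18² = (-0.3519,0.3519)
F = F_att + ΣF_rep = (-1.8519,-1.1481)
p' = p + 1/8·F = (-9.2315,7.8565)

Fx=-1.8519 Fy=-1.1481 x'=-9.2315 y'=7.8565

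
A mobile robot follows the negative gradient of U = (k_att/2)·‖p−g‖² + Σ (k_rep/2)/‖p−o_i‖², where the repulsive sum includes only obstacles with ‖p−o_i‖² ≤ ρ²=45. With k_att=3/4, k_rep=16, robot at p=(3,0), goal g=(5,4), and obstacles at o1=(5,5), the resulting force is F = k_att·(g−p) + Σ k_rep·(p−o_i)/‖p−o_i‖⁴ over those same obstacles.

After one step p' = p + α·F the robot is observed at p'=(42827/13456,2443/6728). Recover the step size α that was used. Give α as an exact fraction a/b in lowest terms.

F_att = 3/4·(g−p) = 3/4·(2,4) = (1.5000,3.0000)
o1: d²=29 ≤ ρ²=45; F_rep = 16·(-2,-5)/29² = (-0.0380,-0.0951)
F = F_att + ΣF_rep = (1.4620,2.9049)
Δp = p'−p = (0.1827,0.3631); α = Δx/Fx = (2459/13456) / (2459/1682) = 1/8
check: Δy/Fy = (2443/6728) / (2443/841) = 1/8 ✓

α = 1/8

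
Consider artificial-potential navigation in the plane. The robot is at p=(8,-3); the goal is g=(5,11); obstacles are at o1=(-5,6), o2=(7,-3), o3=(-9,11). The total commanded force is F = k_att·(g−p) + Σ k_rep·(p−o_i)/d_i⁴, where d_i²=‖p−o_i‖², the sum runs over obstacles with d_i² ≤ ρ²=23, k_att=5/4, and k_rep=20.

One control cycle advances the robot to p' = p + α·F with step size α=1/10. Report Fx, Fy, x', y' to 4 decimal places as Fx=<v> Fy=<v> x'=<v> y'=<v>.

F_att = 5/4·(g−p) = 5/4·(-3,14) = (-3.7500,17.5000)
o1: d²=250 > ρ²=23 → inactive
o2: d²=1 ≤ ρ²=23; F_rep = 20·(1,0)/1² = (20.0000,0.0000)
o3: d²=485 > ρ²=23 → inactive
F = F_att + ΣF_rep = (16.2500,17.5000)
p' = p + 1/10·F = (9.6250,-1.2500)

Fx=16.2500 Fy=17.5000 x'=9.6250 y'=-1.2500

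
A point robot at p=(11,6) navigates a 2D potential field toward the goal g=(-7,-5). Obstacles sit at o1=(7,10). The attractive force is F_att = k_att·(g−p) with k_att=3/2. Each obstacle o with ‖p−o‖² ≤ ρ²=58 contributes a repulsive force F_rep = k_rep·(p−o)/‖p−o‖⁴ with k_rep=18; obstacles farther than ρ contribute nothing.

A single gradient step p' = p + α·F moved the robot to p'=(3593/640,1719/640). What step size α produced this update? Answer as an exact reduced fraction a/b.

F_att = 3/2·(g−p) = 3/2·(-18,-11) = (-27.0000,-16.5000)
o1: d²=32 ≤ ρ²=58; F_rep = 18·(4,-4)/32² = (0.0703,-0.0703)
F = F_att + ΣF_rep = (-26.9297,-16.5703)
Δp = p'−p = (-5.3859,-3.3141); α = Δx/Fx = (-3447/640) / (-3447/128) = 1/5
check: Δy/Fy = (-2121/640) / (-2121/128) = 1/5 ✓

α = 1/5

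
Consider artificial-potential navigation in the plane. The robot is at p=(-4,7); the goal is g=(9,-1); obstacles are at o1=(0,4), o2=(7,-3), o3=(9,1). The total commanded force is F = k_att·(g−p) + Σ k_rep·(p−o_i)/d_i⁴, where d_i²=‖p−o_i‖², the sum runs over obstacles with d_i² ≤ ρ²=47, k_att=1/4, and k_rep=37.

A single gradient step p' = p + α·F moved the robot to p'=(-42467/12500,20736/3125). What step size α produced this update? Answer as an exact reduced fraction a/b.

α = 1/5

F_att = 1/4·(g−p) = 1/4·(13,-8) = (3.2500,-2.0000)
o1: d²=25 ≤ ρ²=47; F_rep = 37·(-4,3)/25² = (-0.2368,0.1776)
o2: d²=221 > ρ²=47 → inactive
o3: d²=205 > ρ²=47 → inactive
F = F_att + ΣF_rep = (3.0132,-1.8224)
Δp = p'−p = (0.6026,-0.3645); α = Δx/Fx = (7533/12500) / (7533/2500) = 1/5
check: Δy/Fy = (-1139/3125) / (-1139/625) = 1/5 ✓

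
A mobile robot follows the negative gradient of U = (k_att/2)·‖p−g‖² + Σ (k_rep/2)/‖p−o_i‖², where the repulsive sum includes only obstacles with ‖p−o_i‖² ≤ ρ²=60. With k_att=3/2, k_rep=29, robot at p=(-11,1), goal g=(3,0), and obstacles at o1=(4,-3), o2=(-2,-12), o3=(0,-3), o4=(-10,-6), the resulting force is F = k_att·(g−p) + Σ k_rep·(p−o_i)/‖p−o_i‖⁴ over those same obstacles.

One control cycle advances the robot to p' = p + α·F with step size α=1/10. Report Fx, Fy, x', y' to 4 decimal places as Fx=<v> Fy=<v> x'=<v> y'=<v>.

Fx=20.9884 Fy=-1.4188 x'=-8.9012 y'=0.8581

F_att = 3/2·(g−p) = 3/2·(14,-1) = (21.0000,-1.5000)
o1: d²=241 > ρ²=60 → inactive
o2: d²=250 > ρ²=60 → inactive
o3: d²=137 > ρ²=60 → inactive
o4: d²=50 ≤ ρ²=60; F_rep = 29·(-1,7)/50² = (-0.0116,0.0812)
F = F_att + ΣF_rep = (20.9884,-1.4188)
p' = p + 1/10·F = (-8.9012,0.8581)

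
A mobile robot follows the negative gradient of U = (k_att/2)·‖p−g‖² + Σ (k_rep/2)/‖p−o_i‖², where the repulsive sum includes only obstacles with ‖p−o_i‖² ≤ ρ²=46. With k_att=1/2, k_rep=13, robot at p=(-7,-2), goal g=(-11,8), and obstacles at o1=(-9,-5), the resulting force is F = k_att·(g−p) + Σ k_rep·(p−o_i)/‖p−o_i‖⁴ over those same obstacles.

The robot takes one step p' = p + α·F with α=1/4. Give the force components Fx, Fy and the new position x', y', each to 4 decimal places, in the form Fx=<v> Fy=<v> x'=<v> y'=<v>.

F_att = 1/2·(g−p) = 1/2·(-4,10) = (-2.0000,5.0000)
o1: d²=13 ≤ ρ²=46; F_rep = 13·(2,3)/13² = (0.1538,0.2308)
F = F_att + ΣF_rep = (-1.8462,5.2308)
p' = p + 1/4·F = (-7.4615,-0.6923)

Fx=-1.8462 Fy=5.2308 x'=-7.4615 y'=-0.6923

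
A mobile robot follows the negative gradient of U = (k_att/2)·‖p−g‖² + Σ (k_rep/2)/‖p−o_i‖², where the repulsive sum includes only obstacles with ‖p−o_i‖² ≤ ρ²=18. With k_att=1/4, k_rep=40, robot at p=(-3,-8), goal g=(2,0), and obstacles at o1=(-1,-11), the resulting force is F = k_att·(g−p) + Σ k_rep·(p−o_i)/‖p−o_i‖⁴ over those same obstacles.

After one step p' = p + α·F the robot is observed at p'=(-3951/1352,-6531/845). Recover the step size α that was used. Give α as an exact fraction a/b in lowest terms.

F_att = 1/4·(g−p) = 1/4·(5,8) = (1.2500,2.0000)
o1: d²=13 ≤ ρ²=18; F_rep = 40·(-2,3)/13² = (-0.4734,0.7101)
F = F_att + ΣF_rep = (0.7766,2.7101)
Δp = p'−p = (0.0777,0.2710); α = Δx/Fx = (105/1352) / (525/676) = 1/10
check: Δy/Fy = (229/845) / (458/169) = 1/10 ✓

α = 1/10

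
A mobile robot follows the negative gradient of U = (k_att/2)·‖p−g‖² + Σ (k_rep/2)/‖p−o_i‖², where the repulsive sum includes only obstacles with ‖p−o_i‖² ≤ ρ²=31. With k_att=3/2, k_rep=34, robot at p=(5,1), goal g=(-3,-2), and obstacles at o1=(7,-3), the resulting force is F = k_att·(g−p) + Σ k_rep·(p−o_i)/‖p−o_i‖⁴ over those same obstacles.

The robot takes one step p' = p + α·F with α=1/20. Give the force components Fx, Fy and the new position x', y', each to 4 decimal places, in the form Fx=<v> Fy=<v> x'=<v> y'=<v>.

F_att = 3/2·(g−p) = 3/2·(-8,-3) = (-12.0000,-4.5000)
o1: d²=20 ≤ ρ²=31; F_rep = 34·(-2,4)/20² = (-0.1700,0.3400)
F = F_att + ΣF_rep = (-12.1700,-4.1600)
p' = p + 1/20·F = (4.3915,0.7920)

Fx=-12.1700 Fy=-4.1600 x'=4.3915 y'=0.7920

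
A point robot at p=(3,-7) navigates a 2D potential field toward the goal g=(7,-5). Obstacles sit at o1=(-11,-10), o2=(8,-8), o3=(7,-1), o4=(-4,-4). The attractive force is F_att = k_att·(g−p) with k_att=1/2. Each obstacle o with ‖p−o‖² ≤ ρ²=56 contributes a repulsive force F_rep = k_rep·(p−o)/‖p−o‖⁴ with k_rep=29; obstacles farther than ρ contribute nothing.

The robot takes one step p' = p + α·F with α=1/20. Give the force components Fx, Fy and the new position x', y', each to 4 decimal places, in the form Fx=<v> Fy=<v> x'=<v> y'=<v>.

F_att = 1/2·(g−p) = 1/2·(4,2) = (2.0000,1.0000)
o1: d²=205 > ρ²=56 → inactive
o2: d²=26 ≤ ρ²=56; F_rep = 29·(-5,1)/26² = (-0.2145,0.0429)
o3: d²=52 ≤ ρ²=56; F_rep = 29·(-4,-6)/52² = (-0.0429,-0.0643)
o4: d²=58 > ρ²=56 → inactive
F = F_att + ΣF_rep = (1.7426,0.9786)
p' = p + 1/20·F = (3.0871,-6.9511)

Fx=1.7426 Fy=0.9786 x'=3.0871 y'=-6.9511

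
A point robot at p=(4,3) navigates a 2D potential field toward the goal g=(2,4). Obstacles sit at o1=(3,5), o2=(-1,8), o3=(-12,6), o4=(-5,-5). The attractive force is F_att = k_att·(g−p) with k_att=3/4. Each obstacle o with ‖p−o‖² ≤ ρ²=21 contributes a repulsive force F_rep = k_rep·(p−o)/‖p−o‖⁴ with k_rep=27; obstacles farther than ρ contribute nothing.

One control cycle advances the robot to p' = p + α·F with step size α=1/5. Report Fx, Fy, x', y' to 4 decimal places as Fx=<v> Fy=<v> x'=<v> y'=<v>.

Fx=-0.4200 Fy=-1.4100 x'=3.9160 y'=2.7180

F_att = 3/4·(g−p) = 3/4·(-2,1) = (-1.5000,0.7500)
o1: d²=5 ≤ ρ²=21; F_rep = 27·(1,-2)/5² = (1.0800,-2.1600)
o2: d²=50 > ρ²=21 → inactive
o3: d²=265 > ρ²=21 → inactive
o4: d²=145 > ρ²=21 → inactive
F = F_att + ΣF_rep = (-0.4200,-1.4100)
p' = p + 1/5·F = (3.9160,2.7180)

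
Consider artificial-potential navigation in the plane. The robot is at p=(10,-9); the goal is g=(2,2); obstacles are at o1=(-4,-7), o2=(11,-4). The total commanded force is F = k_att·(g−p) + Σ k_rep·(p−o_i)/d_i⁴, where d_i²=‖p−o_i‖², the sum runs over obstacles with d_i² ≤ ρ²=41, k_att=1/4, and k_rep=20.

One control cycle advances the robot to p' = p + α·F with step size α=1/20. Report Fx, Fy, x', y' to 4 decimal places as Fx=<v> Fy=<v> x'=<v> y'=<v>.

Fx=-2.0296 Fy=2.6021 x'=9.8985 y'=-8.8699

F_att = 1/4·(g−p) = 1/4·(-8,11) = (-2.0000,2.7500)
o1: d²=200 > ρ²=41 → inactive
o2: d²=26 ≤ ρ²=41; F_rep = 20·(-1,-5)/26² = (-0.0296,-0.1479)
F = F_att + ΣF_rep = (-2.0296,2.6021)
p' = p + 1/20·F = (9.8985,-8.8699)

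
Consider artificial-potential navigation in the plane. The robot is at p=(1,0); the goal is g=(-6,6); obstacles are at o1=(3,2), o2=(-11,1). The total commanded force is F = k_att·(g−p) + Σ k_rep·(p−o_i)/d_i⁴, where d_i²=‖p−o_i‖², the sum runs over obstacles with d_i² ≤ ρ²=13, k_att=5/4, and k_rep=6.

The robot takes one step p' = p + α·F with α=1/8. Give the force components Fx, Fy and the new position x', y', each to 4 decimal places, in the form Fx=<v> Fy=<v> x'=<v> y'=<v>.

Fx=-8.9375 Fy=7.3125 x'=-0.1172 y'=0.9141

F_att = 5/4·(g−p) = 5/4·(-7,6) = (-8.7500,7.5000)
o1: d²=8 ≤ ρ²=13; F_rep = 6·(-2,-2)/8² = (-0.1875,-0.1875)
o2: d²=145 > ρ²=13 → inactive
F = F_att + ΣF_rep = (-8.9375,7.3125)
p' = p + 1/8·F = (-0.1172,0.9141)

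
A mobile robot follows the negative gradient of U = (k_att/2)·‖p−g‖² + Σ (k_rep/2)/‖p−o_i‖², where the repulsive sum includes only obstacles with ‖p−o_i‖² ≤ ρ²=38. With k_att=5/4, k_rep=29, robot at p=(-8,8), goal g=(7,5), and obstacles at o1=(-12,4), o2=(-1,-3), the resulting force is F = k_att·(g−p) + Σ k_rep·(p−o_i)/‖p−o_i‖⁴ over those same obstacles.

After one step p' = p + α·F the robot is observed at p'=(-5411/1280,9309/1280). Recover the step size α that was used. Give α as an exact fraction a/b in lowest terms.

α = 1/5

F_att = 5/4·(g−p) = 5/4·(15,-3) = (18.7500,-3.7500)
o1: d²=32 ≤ ρ²=38; F_rep = 29·(4,4)/32² = (0.1133,0.1133)
o2: d²=170 > ρ²=38 → inactive
F = F_att + ΣF_rep = (18.8633,-3.6367)
Δp = p'−p = (3.7727,-0.7273); α = Δx/Fx = (4829/1280) / (4829/256) = 1/5
check: Δy/Fy = (-931/1280) / (-931/256) = 1/5 ✓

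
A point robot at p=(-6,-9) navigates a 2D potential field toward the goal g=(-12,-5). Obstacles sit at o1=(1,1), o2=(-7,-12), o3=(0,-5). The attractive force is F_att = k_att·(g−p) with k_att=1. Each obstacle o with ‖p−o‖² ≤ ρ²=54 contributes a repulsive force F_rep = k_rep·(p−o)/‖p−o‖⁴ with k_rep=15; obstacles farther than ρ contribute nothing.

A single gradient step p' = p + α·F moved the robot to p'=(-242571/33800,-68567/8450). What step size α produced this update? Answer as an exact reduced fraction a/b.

F_att = 1·(g−p) = 1·(-6,4) = (-6.0000,4.0000)
o1: d²=149 > ρ²=54 → inactive
o2: d²=10 ≤ ρ²=54; F_rep = 15·(1,3)/10² = (0.1500,0.4500)
o3: d²=52 ≤ ρ²=54; F_rep = 15·(-6,-4)/52² = (-0.0333,-0.0222)
F = F_att + ΣF_rep = (-5.8833,4.4278)
Δp = p'−p = (-1.1767,0.8856); α = Δx/Fx = (-39771/33800) / (-39771/6760) = 1/5
check: Δy/Fy = (7483/8450) / (7483/1690) = 1/5 ✓

α = 1/5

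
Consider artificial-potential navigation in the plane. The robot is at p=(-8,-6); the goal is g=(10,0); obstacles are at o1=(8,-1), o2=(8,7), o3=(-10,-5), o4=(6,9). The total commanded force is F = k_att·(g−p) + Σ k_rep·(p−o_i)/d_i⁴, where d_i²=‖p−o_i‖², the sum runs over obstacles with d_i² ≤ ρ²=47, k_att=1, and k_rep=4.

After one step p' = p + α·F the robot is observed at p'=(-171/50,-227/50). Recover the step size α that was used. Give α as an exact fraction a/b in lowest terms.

α = 1/4

F_att = 1·(g−p) = 1·(18,6) = (18.0000,6.0000)
o1: d²=281 > ρ²=47 → inactive
o2: d²=425 > ρ²=47 → inactive
o3: d²=5 ≤ ρ²=47; F_rep = 4·(2,-1)/5² = (0.3200,-0.1600)
o4: d²=421 > ρ²=47 → inactive
F = F_att + ΣF_rep = (18.3200,5.8400)
Δp = p'−p = (4.5800,1.4600); α = Δx/Fx = (229/50) / (458/25) = 1/4
check: Δy/Fy = (73/50) / (146/25) = 1/4 ✓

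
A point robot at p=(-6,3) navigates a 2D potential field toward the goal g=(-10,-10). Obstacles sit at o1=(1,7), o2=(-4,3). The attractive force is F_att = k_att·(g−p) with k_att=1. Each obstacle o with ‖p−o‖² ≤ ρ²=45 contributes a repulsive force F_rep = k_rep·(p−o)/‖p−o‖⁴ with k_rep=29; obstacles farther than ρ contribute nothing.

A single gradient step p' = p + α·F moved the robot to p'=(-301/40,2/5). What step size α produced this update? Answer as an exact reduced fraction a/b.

F_att = 1·(g−p) = 1·(-4,-13) = (-4.0000,-13.0000)
o1: d²=65 > ρ²=45 → inactive
o2: d²=4 ≤ ρ²=45; F_rep = 29·(-2,0)/4² = (-3.6250,0.0000)
F = F_att + ΣF_rep = (-7.6250,-13.0000)
Δp = p'−p = (-1.5250,-2.6000); α = Δx/Fx = (-61/40) / (-61/8) = 1/5
check: Δy/Fy = (-13/5) / (-13) = 1/5 ✓

α = 1/5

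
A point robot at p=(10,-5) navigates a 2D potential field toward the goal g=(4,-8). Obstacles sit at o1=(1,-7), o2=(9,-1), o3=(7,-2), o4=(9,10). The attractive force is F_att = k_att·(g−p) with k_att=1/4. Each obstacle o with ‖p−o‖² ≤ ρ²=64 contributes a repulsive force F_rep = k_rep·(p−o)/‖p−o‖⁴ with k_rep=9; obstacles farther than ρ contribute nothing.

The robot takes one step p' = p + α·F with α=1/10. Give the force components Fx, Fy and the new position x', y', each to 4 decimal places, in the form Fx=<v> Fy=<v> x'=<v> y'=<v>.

F_att = 1/4·(g−p) = 1/4·(-6,-3) = (-1.5000,-0.7500)
o1: d²=85 > ρ²=64 → inactive
o2: d²=17 ≤ ρ²=64; F_rep = 9·(1,-4)/17² = (0.0311,-0.1246)
o3: d²=18 ≤ ρ²=64; F_rep = 9·(3,-3)/18² = (0.0833,-0.0833)
o4: d²=226 > ρ²=64 → inactive
F = F_att + ΣF_rep = (-1.3855,-0.9579)
p' = p + 1/10·F = (9.8614,-5.0958)

Fx=-1.3855 Fy=-0.9579 x'=9.8614 y'=-5.0958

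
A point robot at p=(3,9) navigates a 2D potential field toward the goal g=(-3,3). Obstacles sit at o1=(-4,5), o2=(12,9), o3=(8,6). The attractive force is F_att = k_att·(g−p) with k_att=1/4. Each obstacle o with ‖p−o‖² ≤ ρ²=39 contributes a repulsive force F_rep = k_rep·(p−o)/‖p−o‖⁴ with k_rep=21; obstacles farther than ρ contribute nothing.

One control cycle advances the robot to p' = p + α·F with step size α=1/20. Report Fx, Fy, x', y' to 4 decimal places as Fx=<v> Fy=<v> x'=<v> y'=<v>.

F_att = 1/4·(g−p) = 1/4·(-6,-6) = (-1.5000,-1.5000)
o1: d²=65 > ρ²=39 → inactive
o2: d²=81 > ρ²=39 → inactive
o3: d²=34 ≤ ρ²=39; F_rep = 21·(-5,3)/34² = (-0.0908,0.0545)
F = F_att + ΣF_rep = (-1.5908,-1.4455)
p' = p + 1/20·F = (2.9205,8.9277)

Fx=-1.5908 Fy=-1.4455 x'=2.9205 y'=8.9277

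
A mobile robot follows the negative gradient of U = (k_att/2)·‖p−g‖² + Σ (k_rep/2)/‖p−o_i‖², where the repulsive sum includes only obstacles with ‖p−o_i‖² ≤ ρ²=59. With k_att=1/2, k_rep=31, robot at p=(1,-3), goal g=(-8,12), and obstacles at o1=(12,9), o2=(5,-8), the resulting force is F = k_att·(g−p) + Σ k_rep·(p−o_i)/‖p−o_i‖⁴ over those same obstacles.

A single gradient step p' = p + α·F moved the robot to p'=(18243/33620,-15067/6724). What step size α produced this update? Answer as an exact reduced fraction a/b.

F_att = 1/2·(g−p) = 1/2·(-9,15) = (-4.5000,7.5000)
o1: d²=265 > ρ²=59 → inactive
o2: d²=41 ≤ ρ²=59; F_rep = 31·(-4,5)/41² = (-0.0738,0.0922)
F = F_att + ΣF_rep = (-4.5738,7.5922)
Δp = p'−p = (-0.4574,0.7592); α = Δx/Fx = (-15377/33620) / (-15377/3362) = 1/10
check: Δy/Fy = (5105/6724) / (25525/3362) = 1/10 ✓

α = 1/10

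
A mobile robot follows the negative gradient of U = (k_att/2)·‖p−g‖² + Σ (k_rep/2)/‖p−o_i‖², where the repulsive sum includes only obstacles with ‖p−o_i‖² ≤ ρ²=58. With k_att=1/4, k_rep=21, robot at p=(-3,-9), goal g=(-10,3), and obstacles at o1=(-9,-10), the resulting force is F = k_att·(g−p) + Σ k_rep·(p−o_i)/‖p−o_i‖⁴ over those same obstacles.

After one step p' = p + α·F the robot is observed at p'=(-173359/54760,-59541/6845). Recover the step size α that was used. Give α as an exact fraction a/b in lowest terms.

F_att = 1/4·(g−p) = 1/4·(-7,12) = (-1.7500,3.0000)
o1: d²=37 ≤ ρ²=58; F_rep = 21·(6,1)/37² = (0.0920,0.0153)
F = F_att + ΣF_rep = (-1.6580,3.0153)
Δp = p'−p = (-0.1658,0.3015); α = Δx/Fx = (-9079/54760) / (-9079/5476) = 1/10
check: Δy/Fy = (2064/6845) / (4128/1369) = 1/10 ✓

α = 1/10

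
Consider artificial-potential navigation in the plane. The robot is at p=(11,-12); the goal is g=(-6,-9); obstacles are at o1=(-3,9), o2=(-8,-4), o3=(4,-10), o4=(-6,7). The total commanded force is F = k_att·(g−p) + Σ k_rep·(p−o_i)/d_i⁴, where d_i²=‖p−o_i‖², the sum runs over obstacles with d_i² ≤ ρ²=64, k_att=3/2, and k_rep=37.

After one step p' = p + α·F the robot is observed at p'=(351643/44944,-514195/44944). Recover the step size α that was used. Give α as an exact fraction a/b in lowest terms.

α = 1/8

F_att = 3/2·(g−p) = 3/2·(-17,3) = (-25.5000,4.5000)
o1: d²=637 > ρ²=64 → inactive
o2: d²=425 > ρ²=64 → inactive
o3: d²=53 ≤ ρ²=64; F_rep = 37·(7,-2)/53² = (0.0922,-0.0263)
o4: d²=650 > ρ²=64 → inactive
F = F_att + ΣF_rep = (-25.4078,4.4737)
Δp = p'−p = (-3.1760,0.5592); α = Δx/Fx = (-142741/44944) / (-142741/5618) = 1/8
check: Δy/Fy = (25133/44944) / (25133/5618) = 1/8 ✓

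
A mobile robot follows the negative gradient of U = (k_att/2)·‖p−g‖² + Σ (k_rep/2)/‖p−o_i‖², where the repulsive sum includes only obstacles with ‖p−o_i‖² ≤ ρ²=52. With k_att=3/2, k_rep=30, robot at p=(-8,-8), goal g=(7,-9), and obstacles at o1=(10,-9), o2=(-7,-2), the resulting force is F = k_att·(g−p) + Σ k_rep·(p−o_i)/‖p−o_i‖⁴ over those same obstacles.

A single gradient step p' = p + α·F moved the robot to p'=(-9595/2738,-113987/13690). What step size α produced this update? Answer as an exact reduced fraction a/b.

α = 1/5

F_att = 3/2·(g−p) = 3/2·(15,-1) = (22.5000,-1.5000)
o1: d²=325 > ρ²=52 → inactive
o2: d²=37 ≤ ρ²=52; F_rep = 30·(-1,-6)/37² = (-0.0219,-0.1315)
F = F_att + ΣF_rep = (22.4781,-1.6315)
Δp = p'−p = (4.4956,-0.3263); α = Δx/Fx = (12309/2738) / (61545/2738) = 1/5
check: Δy/Fy = (-4467/13690) / (-4467/2738) = 1/5 ✓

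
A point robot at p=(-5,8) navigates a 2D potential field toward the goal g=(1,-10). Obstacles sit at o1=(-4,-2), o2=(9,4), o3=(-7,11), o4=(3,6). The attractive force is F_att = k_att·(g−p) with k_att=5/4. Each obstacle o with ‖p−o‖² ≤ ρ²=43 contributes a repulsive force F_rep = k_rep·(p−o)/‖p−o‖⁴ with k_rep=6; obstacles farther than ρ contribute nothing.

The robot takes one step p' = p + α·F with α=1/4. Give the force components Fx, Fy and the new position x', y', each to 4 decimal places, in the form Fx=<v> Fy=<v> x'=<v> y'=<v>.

F_att = 5/4·(g−p) = 5/4·(6,-18) = (7.5000,-22.5000)
o1: d²=101 > ρ²=43 → inactive
o2: d²=212 > ρ²=43 → inactive
o3: d²=13 ≤ ρ²=43; F_rep = 6·(2,-3)/13² = (0.0710,-0.1065)
o4: d²=68 > ρ²=43 → inactive
F = F_att + ΣF_rep = (7.5710,-22.6065)
p' = p + 1/4·F = (-3.1072,2.3484)

Fx=7.5710 Fy=-22.6065 x'=-3.1072 y'=2.3484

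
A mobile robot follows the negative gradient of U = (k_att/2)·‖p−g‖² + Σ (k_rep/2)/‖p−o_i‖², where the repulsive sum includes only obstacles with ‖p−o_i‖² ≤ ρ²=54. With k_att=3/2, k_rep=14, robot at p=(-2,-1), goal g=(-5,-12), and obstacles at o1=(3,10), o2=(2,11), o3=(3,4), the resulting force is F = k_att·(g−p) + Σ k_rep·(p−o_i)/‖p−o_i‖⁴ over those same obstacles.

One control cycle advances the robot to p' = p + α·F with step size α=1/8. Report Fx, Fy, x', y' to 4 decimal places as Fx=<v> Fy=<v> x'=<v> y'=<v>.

Fx=-4.5280 Fy=-16.5280 x'=-2.5660 y'=-3.0660

F_att = 3/2·(g−p) = 3/2·(-3,-11) = (-4.5000,-16.5000)
o1: d²=146 > ρ²=54 → inactive
o2: d²=160 > ρ²=54 → inactive
o3: d²=50 ≤ ρ²=54; F_rep = 14·(-5,-5)/50² = (-0.0280,-0.0280)
F = F_att + ΣF_rep = (-4.5280,-16.5280)
p' = p + 1/8·F = (-2.5660,-3.0660)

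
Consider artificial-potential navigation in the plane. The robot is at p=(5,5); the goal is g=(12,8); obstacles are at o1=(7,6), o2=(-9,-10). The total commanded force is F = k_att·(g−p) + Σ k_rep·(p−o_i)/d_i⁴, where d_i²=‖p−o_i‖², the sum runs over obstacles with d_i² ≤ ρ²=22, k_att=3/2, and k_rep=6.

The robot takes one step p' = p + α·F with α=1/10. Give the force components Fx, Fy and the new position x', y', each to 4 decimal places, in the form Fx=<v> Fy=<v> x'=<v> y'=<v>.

Fx=10.0200 Fy=4.2600 x'=6.0020 y'=5.4260

F_att = 3/2·(g−p) = 3/2·(7,3) = (10.5000,4.5000)
o1: d²=5 ≤ ρ²=22; F_rep = 6·(-2,-1)/5² = (-0.4800,-0.2400)
o2: d²=421 > ρ²=22 → inactive
F = F_att + ΣF_rep = (10.0200,4.2600)
p' = p + 1/10·F = (6.0020,5.4260)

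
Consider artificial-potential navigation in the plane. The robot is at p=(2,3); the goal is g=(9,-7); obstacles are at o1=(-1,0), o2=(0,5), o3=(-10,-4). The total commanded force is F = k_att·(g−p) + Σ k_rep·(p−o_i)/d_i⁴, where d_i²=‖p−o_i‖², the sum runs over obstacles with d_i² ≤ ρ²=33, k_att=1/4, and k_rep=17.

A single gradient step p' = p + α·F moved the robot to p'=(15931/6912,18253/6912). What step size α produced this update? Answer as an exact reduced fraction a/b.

F_att = 1/4·(g−p) = 1/4·(7,-10) = (1.7500,-2.5000)
o1: d²=18 ≤ ρ²=33; F_rep = 17·(3,3)/18² = (0.1574,0.1574)
o2: d²=8 ≤ ρ²=33; F_rep = 17·(2,-2)/8² = (0.5312,-0.5312)
o3: d²=193 > ρ²=33 → inactive
F = F_att + ΣF_rep = (2.4387,-2.8738)
Δp = p'−p = (0.3048,-0.3592); α = Δx/Fx = (2107/6912) / (2107/864) = 1/8
check: Δy/Fy = (-2483/6912) / (-2483/864) = 1/8 ✓

α = 1/8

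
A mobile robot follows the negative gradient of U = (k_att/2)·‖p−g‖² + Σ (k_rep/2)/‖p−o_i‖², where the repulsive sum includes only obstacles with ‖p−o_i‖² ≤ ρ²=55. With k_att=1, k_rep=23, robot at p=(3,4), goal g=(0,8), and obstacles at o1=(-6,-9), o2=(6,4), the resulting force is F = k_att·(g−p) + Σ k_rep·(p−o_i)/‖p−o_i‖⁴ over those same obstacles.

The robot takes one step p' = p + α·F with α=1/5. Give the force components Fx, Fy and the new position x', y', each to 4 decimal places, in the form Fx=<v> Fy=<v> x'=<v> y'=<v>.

Fx=-3.8519 Fy=4.0000 x'=2.2296 y'=4.8000

F_att = 1·(g−p) = 1·(-3,4) = (-3.0000,4.0000)
o1: d²=250 > ρ²=55 → inactive
o2: d²=9 ≤ ρ²=55; F_rep = 23·(-3,0)/9² = (-0.8519,0.0000)
F = F_att + ΣF_rep = (-3.8519,4.0000)
p' = p + 1/5·F = (2.2296,4.8000)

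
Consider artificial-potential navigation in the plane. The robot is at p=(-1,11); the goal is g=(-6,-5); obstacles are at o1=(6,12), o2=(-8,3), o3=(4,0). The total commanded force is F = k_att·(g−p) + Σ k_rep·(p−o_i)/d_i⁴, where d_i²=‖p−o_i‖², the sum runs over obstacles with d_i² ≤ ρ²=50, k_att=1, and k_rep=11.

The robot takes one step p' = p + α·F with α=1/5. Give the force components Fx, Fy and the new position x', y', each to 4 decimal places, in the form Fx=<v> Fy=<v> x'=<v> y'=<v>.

F_att = 1·(g−p) = 1·(-5,-16) = (-5.0000,-16.0000)
o1: d²=50 ≤ ρ²=50; F_rep = 11·(-7,-1)/50² = (-0.0308,-0.0044)
o2: d²=113 > ρ²=50 → inactive
o3: d²=146 > ρ²=50 → inactive
F = F_att + ΣF_rep = (-5.0308,-16.0044)
p' = p + 1/5·F = (-2.0062,7.7991)

Fx=-5.0308 Fy=-16.0044 x'=-2.0062 y'=7.7991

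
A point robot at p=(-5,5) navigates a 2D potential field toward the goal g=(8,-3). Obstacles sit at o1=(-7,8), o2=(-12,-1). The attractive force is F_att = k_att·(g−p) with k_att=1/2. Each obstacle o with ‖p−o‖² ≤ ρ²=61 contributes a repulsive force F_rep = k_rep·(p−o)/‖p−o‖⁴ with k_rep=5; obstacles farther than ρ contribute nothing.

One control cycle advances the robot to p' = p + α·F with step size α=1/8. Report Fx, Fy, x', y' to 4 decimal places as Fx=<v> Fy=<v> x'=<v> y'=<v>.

Fx=6.5592 Fy=-4.0888 x'=-4.1801 y'=4.4889

F_att = 1/2·(g−p) = 1/2·(13,-8) = (6.5000,-4.0000)
o1: d²=13 ≤ ρ²=61; F_rep = 5·(2,-3)/13² = (0.0592,-0.0888)
o2: d²=85 > ρ²=61 → inactive
F = F_att + ΣF_rep = (6.5592,-4.0888)
p' = p + 1/8·F = (-4.1801,4.4889)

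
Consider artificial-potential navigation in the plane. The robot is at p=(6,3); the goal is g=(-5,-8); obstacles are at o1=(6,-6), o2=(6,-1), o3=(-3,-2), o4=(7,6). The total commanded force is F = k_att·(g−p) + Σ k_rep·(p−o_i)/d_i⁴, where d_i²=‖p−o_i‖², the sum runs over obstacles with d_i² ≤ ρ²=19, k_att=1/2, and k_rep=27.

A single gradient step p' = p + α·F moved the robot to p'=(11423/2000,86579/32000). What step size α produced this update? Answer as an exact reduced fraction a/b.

α = 1/20

F_att = 1/2·(g−p) = 1/2·(-11,-11) = (-5.5000,-5.5000)
o1: d²=81 > ρ²=19 → inactive
o2: d²=16 ≤ ρ²=19; F_rep = 27·(0,4)/16² = (0.0000,0.4219)
o3: d²=106 > ρ²=19 → inactive
o4: d²=10 ≤ ρ²=19; F_rep = 27·(-1,-3)/10² = (-0.2700,-0.8100)
F = F_att + ΣF_rep = (-5.7700,-5.8881)
Δp = p'−p = (-0.2885,-0.2944); α = Δx/Fx = (-577/2000) / (-577/100) = 1/20
check: Δy/Fy = (-9421/32000) / (-9421/1600) = 1/20 ✓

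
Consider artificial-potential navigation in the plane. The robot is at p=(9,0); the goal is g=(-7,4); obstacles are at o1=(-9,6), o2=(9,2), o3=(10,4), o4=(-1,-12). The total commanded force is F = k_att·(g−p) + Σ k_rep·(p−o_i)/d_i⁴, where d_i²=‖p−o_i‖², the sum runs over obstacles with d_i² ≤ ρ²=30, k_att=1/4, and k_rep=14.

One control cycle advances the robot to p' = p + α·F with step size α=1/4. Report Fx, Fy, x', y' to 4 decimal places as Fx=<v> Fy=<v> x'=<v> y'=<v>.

Fx=-4.0484 Fy=-0.9438 x'=7.9879 y'=-0.2359

F_att = 1/4·(g−p) = 1/4·(-16,4) = (-4.0000,1.0000)
o1: d²=360 > ρ²=30 → inactive
o2: d²=4 ≤ ρ²=30; F_rep = 14·(0,-2)/4² = (0.0000,-1.7500)
o3: d²=17 ≤ ρ²=30; F_rep = 14·(-1,-4)/17² = (-0.0484,-0.1938)
o4: d²=244 > ρ²=30 → inactive
F = F_att + ΣF_rep = (-4.0484,-0.9438)
p' = p + 1/4·F = (7.9879,-0.2359)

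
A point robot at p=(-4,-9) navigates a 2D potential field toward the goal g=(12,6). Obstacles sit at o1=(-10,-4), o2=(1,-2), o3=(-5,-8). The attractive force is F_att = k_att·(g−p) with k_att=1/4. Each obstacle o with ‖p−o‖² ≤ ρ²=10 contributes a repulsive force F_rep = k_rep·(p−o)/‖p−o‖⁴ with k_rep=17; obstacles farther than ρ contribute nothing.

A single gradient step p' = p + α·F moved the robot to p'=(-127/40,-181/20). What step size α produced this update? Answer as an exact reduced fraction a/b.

F_att = 1/4·(g−p) = 1/4·(16,15) = (4.0000,3.7500)
o1: d²=61 > ρ²=10 → inactive
o2: d²=74 > ρ²=10 → inactive
o3: d²=2 ≤ ρ²=10; F_rep = 17·(1,-1)/2² = (4.2500,-4.2500)
F = F_att + ΣF_rep = (8.2500,-0.5000)
Δp = p'−p = (0.8250,-0.0500); α = Δx/Fx = (33/40) / (33/4) = 1/10
check: Δy/Fy = (-1/20) / (-1/2) = 1/10 ✓

α = 1/10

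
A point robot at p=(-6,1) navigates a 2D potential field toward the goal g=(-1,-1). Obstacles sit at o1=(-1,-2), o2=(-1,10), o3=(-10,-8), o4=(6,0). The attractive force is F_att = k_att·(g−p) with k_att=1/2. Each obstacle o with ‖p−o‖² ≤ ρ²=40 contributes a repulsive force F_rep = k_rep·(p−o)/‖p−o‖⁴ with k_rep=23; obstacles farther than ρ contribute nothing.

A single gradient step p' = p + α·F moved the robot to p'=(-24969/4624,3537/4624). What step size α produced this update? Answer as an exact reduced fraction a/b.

F_att = 1/2·(g−p) = 1/2·(5,-2) = (2.5000,-1.0000)
o1: d²=34 ≤ ρ²=40; F_rep = 23·(-5,3)/34² = (-0.0995,0.0597)
o2: d²=106 > ρ²=40 → inactive
o3: d²=97 > ρ²=40 → inactive
o4: d²=145 > ρ²=40 → inactive
F = F_att + ΣF_rep = (2.4005,-0.9403)
Δp = p'−p = (0.6001,-0.2351); α = Δx/Fx = (2775/4624) / (2775/1156) = 1/4
check: Δy/Fy = (-1087/4624) / (-1087/1156) = 1/4 ✓

α = 1/4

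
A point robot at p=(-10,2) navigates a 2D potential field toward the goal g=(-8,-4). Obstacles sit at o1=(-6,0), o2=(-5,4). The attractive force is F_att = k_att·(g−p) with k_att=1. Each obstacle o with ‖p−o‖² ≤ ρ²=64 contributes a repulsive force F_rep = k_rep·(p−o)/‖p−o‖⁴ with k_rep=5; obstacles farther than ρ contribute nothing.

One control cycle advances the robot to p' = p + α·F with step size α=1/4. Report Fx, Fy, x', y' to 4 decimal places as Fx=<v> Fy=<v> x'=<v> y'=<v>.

Fx=1.9203 Fy=-5.9869 x'=-9.5199 y'=0.5033

F_att = 1·(g−p) = 1·(2,-6) = (2.0000,-6.0000)
o1: d²=20 ≤ ρ²=64; F_rep = 5·(-4,2)/20² = (-0.0500,0.0250)
o2: d²=29 ≤ ρ²=64; F_rep = 5·(-5,-2)/29² = (-0.0297,-0.0119)
F = F_att + ΣF_rep = (1.9203,-5.9869)
p' = p + 1/4·F = (-9.5199,0.5033)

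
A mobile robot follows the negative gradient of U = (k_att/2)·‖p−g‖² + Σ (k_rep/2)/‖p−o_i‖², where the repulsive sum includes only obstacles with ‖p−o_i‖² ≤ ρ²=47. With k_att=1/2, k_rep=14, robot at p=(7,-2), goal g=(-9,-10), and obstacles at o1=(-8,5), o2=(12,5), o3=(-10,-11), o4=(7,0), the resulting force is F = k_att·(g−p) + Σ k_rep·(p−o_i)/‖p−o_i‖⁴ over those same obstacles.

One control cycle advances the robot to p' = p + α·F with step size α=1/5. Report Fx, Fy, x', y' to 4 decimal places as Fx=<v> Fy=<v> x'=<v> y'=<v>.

Fx=-8.0000 Fy=-5.7500 x'=5.4000 y'=-3.1500

F_att = 1/2·(g−p) = 1/2·(-16,-8) = (-8.0000,-4.0000)
o1: d²=274 > ρ²=47 → inactive
o2: d²=74 > ρ²=47 → inactive
o3: d²=370 > ρ²=47 → inactive
o4: d²=4 ≤ ρ²=47; F_rep = 14·(0,-2)/4² = (0.0000,-1.7500)
F = F_att + ΣF_rep = (-8.0000,-5.7500)
p' = p + 1/5·F = (5.4000,-3.1500)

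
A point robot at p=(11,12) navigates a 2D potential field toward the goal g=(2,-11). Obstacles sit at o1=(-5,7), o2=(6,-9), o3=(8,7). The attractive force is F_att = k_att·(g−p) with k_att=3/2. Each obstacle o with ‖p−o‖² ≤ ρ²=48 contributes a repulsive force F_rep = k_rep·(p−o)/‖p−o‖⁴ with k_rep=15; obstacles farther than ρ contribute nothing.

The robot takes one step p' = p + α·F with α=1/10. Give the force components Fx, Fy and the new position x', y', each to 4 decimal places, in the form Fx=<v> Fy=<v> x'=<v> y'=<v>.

Fx=-13.4611 Fy=-34.4351 x'=9.6539 y'=8.5565

F_att = 3/2·(g−p) = 3/2·(-9,-23) = (-13.5000,-34.5000)
o1: d²=281 > ρ²=48 → inactive
o2: d²=466 > ρ²=48 → inactive
o3: d²=34 ≤ ρ²=48; F_rep = 15·(3,5)/34² = (0.0389,0.0649)
F = F_att + ΣF_rep = (-13.4611,-34.4351)
p' = p + 1/10·F = (9.6539,8.5565)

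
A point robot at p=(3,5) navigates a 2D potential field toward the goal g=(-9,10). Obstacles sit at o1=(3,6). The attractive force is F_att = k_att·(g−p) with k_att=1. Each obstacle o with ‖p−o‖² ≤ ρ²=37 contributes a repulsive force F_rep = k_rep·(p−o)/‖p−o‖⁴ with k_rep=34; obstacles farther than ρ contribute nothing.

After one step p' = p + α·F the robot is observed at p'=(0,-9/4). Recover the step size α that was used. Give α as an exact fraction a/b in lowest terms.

α = 1/4

F_att = 1·(g−p) = 1·(-12,5) = (-12.0000,5.0000)
o1: d²=1 ≤ ρ²=37; F_rep = 34·(0,-1)/1² = (0.0000,-34.0000)
F = F_att + ΣF_rep = (-12.0000,-29.0000)
Δp = p'−p = (-3.0000,-7.2500); α = Δx/Fx = (-3) / (-12) = 1/4
check: Δy/Fy = (-29/4) / (-29) = 1/4 ✓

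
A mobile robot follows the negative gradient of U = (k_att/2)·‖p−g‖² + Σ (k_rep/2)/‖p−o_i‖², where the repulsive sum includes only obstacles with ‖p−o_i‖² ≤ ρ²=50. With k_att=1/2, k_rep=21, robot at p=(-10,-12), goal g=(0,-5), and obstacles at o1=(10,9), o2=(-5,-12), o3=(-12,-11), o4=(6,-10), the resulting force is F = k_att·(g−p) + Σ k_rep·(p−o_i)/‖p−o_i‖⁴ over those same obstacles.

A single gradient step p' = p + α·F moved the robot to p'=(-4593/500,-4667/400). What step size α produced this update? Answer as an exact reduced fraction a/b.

α = 1/8

F_att = 1/2·(g−p) = 1/2·(10,7) = (5.0000,3.5000)
o1: d²=841 > ρ²=50 → inactive
o2: d²=25 ≤ ρ²=50; F_rep = 21·(-5,0)/25² = (-0.1680,0.0000)
o3: d²=5 ≤ ρ²=50; F_rep = 21·(2,-1)/5² = (1.6800,-0.8400)
o4: d²=260 > ρ²=50 → inactive
F = F_att + ΣF_rep = (6.5120,2.6600)
Δp = p'−p = (0.8140,0.3325); α = Δx/Fx = (407/500) / (814/125) = 1/8
check: Δy/Fy = (133/400) / (133/50) = 1/8 ✓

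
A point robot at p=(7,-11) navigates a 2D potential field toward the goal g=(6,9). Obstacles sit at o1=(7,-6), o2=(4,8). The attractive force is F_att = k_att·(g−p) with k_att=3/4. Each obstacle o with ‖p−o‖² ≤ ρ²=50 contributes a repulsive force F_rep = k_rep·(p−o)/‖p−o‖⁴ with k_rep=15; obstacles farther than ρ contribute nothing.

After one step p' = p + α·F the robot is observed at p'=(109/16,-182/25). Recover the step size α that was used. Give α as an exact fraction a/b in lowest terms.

F_att = 3/4·(g−p) = 3/4·(-1,20) = (-0.7500,15.0000)
o1: d²=25 ≤ ρ²=50; F_rep = 15·(0,-5)/25² = (0.0000,-0.1200)
o2: d²=370 > ρ²=50 → inactive
F = F_att + ΣF_rep = (-0.7500,14.8800)
Δp = p'−p = (-0.1875,3.7200); α = Δx/Fx = (-3/16) / (-3/4) = 1/4
check: Δy/Fy = (93/25) / (372/25) = 1/4 ✓

α = 1/4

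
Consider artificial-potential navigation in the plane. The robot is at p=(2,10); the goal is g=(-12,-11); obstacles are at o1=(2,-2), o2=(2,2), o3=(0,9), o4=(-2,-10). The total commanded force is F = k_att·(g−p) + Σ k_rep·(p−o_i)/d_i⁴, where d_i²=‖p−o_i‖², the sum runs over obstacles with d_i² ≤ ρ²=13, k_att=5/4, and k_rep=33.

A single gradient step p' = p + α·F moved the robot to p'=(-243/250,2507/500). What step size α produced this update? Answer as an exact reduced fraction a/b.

α = 1/5

F_att = 5/4·(g−p) = 5/4·(-14,-21) = (-17.5000,-26.2500)
o1: d²=144 > ρ²=13 → inactive
o2: d²=64 > ρ²=13 → inactive
o3: d²=5 ≤ ρ²=13; F_rep = 33·(2,1)/5² = (2.6400,1.3200)
o4: d²=416 > ρ²=13 → inactive
F = F_att + ΣF_rep = (-14.8600,-24.9300)
Δp = p'−p = (-2.9720,-4.9860); α = Δx/Fx = (-743/250) / (-743/50) = 1/5
check: Δy/Fy = (-2493/500) / (-2493/100) = 1/5 ✓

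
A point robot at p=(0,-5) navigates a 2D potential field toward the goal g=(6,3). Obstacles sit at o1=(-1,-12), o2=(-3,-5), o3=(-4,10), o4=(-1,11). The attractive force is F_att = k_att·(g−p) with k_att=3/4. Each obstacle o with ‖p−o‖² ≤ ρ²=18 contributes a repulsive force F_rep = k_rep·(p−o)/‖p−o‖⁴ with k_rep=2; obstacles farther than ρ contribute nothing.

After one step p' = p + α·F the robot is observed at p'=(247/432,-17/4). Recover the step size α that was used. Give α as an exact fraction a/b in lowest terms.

α = 1/8

F_att = 3/4·(g−p) = 3/4·(6,8) = (4.5000,6.0000)
o1: d²=50 > ρ²=18 → inactive
o2: d²=9 ≤ ρ²=18; F_rep = 2·(3,0)/9² = (0.0741,0.0000)
o3: d²=241 > ρ²=18 → inactive
o4: d²=257 > ρ²=18 → inactive
F = F_att + ΣF_rep = (4.5741,6.0000)
Δp = p'−p = (0.5718,0.7500); α = Δx/Fx = (247/432) / (247/54) = 1/8
check: Δy/Fy = (3/4) / (6) = 1/8 ✓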